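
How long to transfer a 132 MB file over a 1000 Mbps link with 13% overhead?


Effective throughput = 1000 * (1 - 13/100) = 870 Mbps
File size in Mb = 132 * 8 = 1056 Mb
Time = 1056 / 870
Time = 1.2138 seconds


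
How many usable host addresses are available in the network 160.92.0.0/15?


Host bits = 32 - 15 = 17
Total addresses = 2^17 = 131072
Usable = total - 2 (network and broadcast)
Usable hosts: 131070


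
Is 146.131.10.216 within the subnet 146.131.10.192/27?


Subnet network: 146.131.10.192
Test IP AND mask: 146.131.10.192
Yes, 146.131.10.216 is in 146.131.10.192/27


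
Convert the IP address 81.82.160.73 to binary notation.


81 = 01010001
82 = 01010010
160 = 10100000
73 = 01001001
Binary: 01010001.01010010.10100000.01001001


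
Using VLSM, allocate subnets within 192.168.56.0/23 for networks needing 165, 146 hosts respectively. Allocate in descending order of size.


165 hosts -> /24 (254 usable): 192.168.56.0/24
146 hosts -> /24 (254 usable): 192.168.57.0/24
Allocation: 192.168.56.0/24 (165 hosts, 254 usable); 192.168.57.0/24 (146 hosts, 254 usable)


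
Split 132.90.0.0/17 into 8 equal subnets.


New prefix = 17 + 3 = 20
Each subnet has 4096 addresses
  132.90.0.0/20
  132.90.16.0/20
  132.90.32.0/20
  132.90.48.0/20
  132.90.64.0/20
  132.90.80.0/20
  132.90.96.0/20
  132.90.112.0/20
Subnets: 132.90.0.0/20, 132.90.16.0/20, 132.90.32.0/20, 132.90.48.0/20, 132.90.64.0/20, 132.90.80.0/20, 132.90.96.0/20, 132.90.112.0/20


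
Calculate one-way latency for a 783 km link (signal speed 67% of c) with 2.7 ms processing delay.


Speed = 0.67 * 3e5 km/s = 201000 km/s
Propagation delay = 783 / 201000 = 0.0039 s = 3.8955 ms
Processing delay = 2.7 ms
Total one-way latency = 6.5955 ms


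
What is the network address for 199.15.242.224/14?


IP:   11000111.00001111.11110010.11100000
Mask: 11111111.11111100.00000000.00000000
AND operation:
Net:  11000111.00001100.00000000.00000000
Network: 199.12.0.0/14


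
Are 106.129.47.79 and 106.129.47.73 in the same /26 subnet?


Mask: 255.255.255.192
106.129.47.79 AND mask = 106.129.47.64
106.129.47.73 AND mask = 106.129.47.64
Yes, same subnet (106.129.47.64)


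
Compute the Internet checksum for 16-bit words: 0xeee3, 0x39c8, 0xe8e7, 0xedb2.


Sum all words (with carry folding):
+ 0xeee3 = 0xeee3
+ 0x39c8 = 0x28ac
+ 0xe8e7 = 0x1194
+ 0xedb2 = 0xff46
One's complement: ~0xff46
Checksum = 0x00b9


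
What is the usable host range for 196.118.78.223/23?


Network: 196.118.78.0
Broadcast: 196.118.79.255
First usable = network + 1
Last usable = broadcast - 1
Range: 196.118.78.1 to 196.118.79.254


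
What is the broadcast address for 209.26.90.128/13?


Network: 209.24.0.0/13
Host bits = 19
Set all host bits to 1:
Broadcast: 209.31.255.255


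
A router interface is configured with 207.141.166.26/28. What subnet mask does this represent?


/28 means 28 network bits, 4 host bits
Binary: 11111111111111111111111111110000
Mask: 255.255.255.240


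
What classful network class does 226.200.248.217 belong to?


First octet: 226
Binary: 11100010
1110xxxx -> Class D (224-239)
Class D (multicast), default mask N/A


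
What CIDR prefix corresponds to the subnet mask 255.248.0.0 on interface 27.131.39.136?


Binary: 11111111.11111000.00000000.00000000
Count leading 1s
Prefix: /13


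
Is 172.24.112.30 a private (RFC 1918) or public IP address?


RFC 1918 private ranges:
  10.0.0.0/8 (10.0.0.0 - 10.255.255.255)
  172.16.0.0/12 (172.16.0.0 - 172.31.255.255)
  192.168.0.0/16 (192.168.0.0 - 192.168.255.255)
Private (in 172.16.0.0/12)


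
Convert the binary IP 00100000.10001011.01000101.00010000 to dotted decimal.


00100000 = 32
10001011 = 139
01000101 = 69
00010000 = 16
IP: 32.139.69.16


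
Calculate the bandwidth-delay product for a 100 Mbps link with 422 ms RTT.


BDP = bandwidth * RTT
= 100 Mbps * 422 ms
= 100 * 1e6 * 422 / 1000 bits
= 42200000 bits
= 5275000 bytes
= 5151.3672 KB
BDP = 42200000 bits (5275000 bytes)


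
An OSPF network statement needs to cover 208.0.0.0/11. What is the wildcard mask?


Subnet mask: 255.224.0.0
Wildcard = 255.255.255.255 - subnet mask
255 - 255 = 0
255 - 224 = 31
255 - 0 = 255
255 - 0 = 255
Wildcard: 0.31.255.255


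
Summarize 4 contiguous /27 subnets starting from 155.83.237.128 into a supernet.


Original prefix: /27
Number of subnets: 4 = 2^2
New prefix = 27 - 2 = 25
Supernet: 155.83.237.128/25


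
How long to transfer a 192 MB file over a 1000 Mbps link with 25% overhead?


Effective throughput = 1000 * (1 - 25/100) = 750 Mbps
File size in Mb = 192 * 8 = 1536 Mb
Time = 1536 / 750
Time = 2.048 seconds


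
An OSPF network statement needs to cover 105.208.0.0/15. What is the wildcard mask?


Subnet mask: 255.254.0.0
Wildcard = 255.255.255.255 - subnet mask
255 - 255 = 0
255 - 254 = 1
255 - 0 = 255
255 - 0 = 255
Wildcard: 0.1.255.255


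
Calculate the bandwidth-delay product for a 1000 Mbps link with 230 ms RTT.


BDP = bandwidth * RTT
= 1000 Mbps * 230 ms
= 1000 * 1e6 * 230 / 1000 bits
= 230000000 bits
= 28750000 bytes
= 28076.1719 KB
BDP = 230000000 bits (28750000 bytes)


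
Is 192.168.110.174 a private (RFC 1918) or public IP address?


RFC 1918 private ranges:
  10.0.0.0/8 (10.0.0.0 - 10.255.255.255)
  172.16.0.0/12 (172.16.0.0 - 172.31.255.255)
  192.168.0.0/16 (192.168.0.0 - 192.168.255.255)
Private (in 192.168.0.0/16)


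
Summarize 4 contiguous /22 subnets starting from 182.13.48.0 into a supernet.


Original prefix: /22
Number of subnets: 4 = 2^2
New prefix = 22 - 2 = 20
Supernet: 182.13.48.0/20


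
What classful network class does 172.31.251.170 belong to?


First octet: 172
Binary: 10101100
10xxxxxx -> Class B (128-191)
Class B, default mask 255.255.0.0 (/16)


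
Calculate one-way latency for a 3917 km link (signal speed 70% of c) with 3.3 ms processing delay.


Speed = 0.7 * 3e5 km/s = 210000 km/s
Propagation delay = 3917 / 210000 = 0.0187 s = 18.6524 ms
Processing delay = 3.3 ms
Total one-way latency = 21.9524 ms


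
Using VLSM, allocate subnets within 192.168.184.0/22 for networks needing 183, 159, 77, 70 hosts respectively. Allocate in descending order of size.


183 hosts -> /24 (254 usable): 192.168.184.0/24
159 hosts -> /24 (254 usable): 192.168.185.0/24
77 hosts -> /25 (126 usable): 192.168.186.0/25
70 hosts -> /25 (126 usable): 192.168.186.128/25
Allocation: 192.168.184.0/24 (183 hosts, 254 usable); 192.168.185.0/24 (159 hosts, 254 usable); 192.168.186.0/25 (77 hosts, 126 usable); 192.168.186.128/25 (70 hosts, 126 usable)


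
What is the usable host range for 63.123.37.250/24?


Network: 63.123.37.0
Broadcast: 63.123.37.255
First usable = network + 1
Last usable = broadcast - 1
Range: 63.123.37.1 to 63.123.37.254


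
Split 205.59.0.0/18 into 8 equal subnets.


New prefix = 18 + 3 = 21
Each subnet has 2048 addresses
  205.59.0.0/21
  205.59.8.0/21
  205.59.16.0/21
  205.59.24.0/21
  205.59.32.0/21
  205.59.40.0/21
  205.59.48.0/21
  205.59.56.0/21
Subnets: 205.59.0.0/21, 205.59.8.0/21, 205.59.16.0/21, 205.59.24.0/21, 205.59.32.0/21, 205.59.40.0/21, 205.59.48.0/21, 205.59.56.0/21


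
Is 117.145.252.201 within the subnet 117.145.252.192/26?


Subnet network: 117.145.252.192
Test IP AND mask: 117.145.252.192
Yes, 117.145.252.201 is in 117.145.252.192/26


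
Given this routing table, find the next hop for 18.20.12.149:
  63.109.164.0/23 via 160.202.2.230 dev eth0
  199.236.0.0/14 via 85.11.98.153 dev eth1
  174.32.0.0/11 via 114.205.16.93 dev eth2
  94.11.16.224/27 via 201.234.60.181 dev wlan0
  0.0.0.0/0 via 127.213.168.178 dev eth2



Longest prefix match for 18.20.12.149:
  /23 63.109.164.0: no
  /14 199.236.0.0: no
  /11 174.32.0.0: no
  /27 94.11.16.224: no
  /0 0.0.0.0: MATCH
Selected: next-hop 127.213.168.178 via eth2 (matched /0)


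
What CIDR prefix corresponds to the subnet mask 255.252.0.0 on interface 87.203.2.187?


Binary: 11111111.11111100.00000000.00000000
Count leading 1s
Prefix: /14


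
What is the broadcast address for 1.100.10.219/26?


Network: 1.100.10.192/26
Host bits = 6
Set all host bits to 1:
Broadcast: 1.100.10.255


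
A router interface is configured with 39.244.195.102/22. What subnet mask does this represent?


/22 means 22 network bits, 10 host bits
Binary: 11111111111111111111110000000000
Mask: 255.255.252.0


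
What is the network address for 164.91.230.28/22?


IP:   10100100.01011011.11100110.00011100
Mask: 11111111.11111111.11111100.00000000
AND operation:
Net:  10100100.01011011.11100100.00000000
Network: 164.91.228.0/22


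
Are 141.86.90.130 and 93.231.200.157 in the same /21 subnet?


Mask: 255.255.248.0
141.86.90.130 AND mask = 141.86.88.0
93.231.200.157 AND mask = 93.231.200.0
No, different subnets (141.86.88.0 vs 93.231.200.0)


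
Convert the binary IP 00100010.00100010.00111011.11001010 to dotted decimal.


00100010 = 34
00100010 = 34
00111011 = 59
11001010 = 202
IP: 34.34.59.202


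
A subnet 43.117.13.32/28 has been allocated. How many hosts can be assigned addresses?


Host bits = 32 - 28 = 4
Total addresses = 2^4 = 16
Usable = total - 2 (network and broadcast)
Usable hosts: 14


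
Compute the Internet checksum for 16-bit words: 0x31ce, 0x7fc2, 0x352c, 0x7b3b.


Sum all words (with carry folding):
+ 0x31ce = 0x31ce
+ 0x7fc2 = 0xb190
+ 0x352c = 0xe6bc
+ 0x7b3b = 0x61f8
One's complement: ~0x61f8
Checksum = 0x9e07


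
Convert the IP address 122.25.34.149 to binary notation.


122 = 01111010
25 = 00011001
34 = 00100010
149 = 10010101
Binary: 01111010.00011001.00100010.10010101


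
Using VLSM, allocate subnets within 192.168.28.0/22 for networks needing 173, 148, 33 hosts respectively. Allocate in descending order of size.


173 hosts -> /24 (254 usable): 192.168.28.0/24
148 hosts -> /24 (254 usable): 192.168.29.0/24
33 hosts -> /26 (62 usable): 192.168.30.0/26
Allocation: 192.168.28.0/24 (173 hosts, 254 usable); 192.168.29.0/24 (148 hosts, 254 usable); 192.168.30.0/26 (33 hosts, 62 usable)


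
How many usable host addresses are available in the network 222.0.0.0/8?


Host bits = 32 - 8 = 24
Total addresses = 2^24 = 16777216
Usable = total - 2 (network and broadcast)
Usable hosts: 16777214


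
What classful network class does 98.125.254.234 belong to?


First octet: 98
Binary: 01100010
0xxxxxxx -> Class A (1-126)
Class A, default mask 255.0.0.0 (/8)


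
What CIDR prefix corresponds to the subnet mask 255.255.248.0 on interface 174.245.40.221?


Binary: 11111111.11111111.11111000.00000000
Count leading 1s
Prefix: /21


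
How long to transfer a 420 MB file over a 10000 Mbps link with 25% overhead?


Effective throughput = 10000 * (1 - 25/100) = 7500 Mbps
File size in Mb = 420 * 8 = 3360 Mb
Time = 3360 / 7500
Time = 0.448 seconds


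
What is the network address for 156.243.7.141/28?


IP:   10011100.11110011.00000111.10001101
Mask: 11111111.11111111.11111111.11110000
AND operation:
Net:  10011100.11110011.00000111.10000000
Network: 156.243.7.128/28


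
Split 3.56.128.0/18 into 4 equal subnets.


New prefix = 18 + 2 = 20
Each subnet has 4096 addresses
  3.56.128.0/20
  3.56.144.0/20
  3.56.160.0/20
  3.56.176.0/20
Subnets: 3.56.128.0/20, 3.56.144.0/20, 3.56.160.0/20, 3.56.176.0/20


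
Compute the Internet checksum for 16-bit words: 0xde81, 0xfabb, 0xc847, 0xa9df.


Sum all words (with carry folding):
+ 0xde81 = 0xde81
+ 0xfabb = 0xd93d
+ 0xc847 = 0xa185
+ 0xa9df = 0x4b65
One's complement: ~0x4b65
Checksum = 0xb49a


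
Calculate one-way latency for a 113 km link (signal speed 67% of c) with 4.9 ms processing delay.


Speed = 0.67 * 3e5 km/s = 201000 km/s
Propagation delay = 113 / 201000 = 0.0006 s = 0.5622 ms
Processing delay = 4.9 ms
Total one-way latency = 5.4622 ms


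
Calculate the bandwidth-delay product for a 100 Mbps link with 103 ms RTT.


BDP = bandwidth * RTT
= 100 Mbps * 103 ms
= 100 * 1e6 * 103 / 1000 bits
= 10300000 bits
= 1287500 bytes
= 1257.3242 KB
BDP = 10300000 bits (1287500 bytes)


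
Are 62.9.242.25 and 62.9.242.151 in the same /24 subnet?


Mask: 255.255.255.0
62.9.242.25 AND mask = 62.9.242.0
62.9.242.151 AND mask = 62.9.242.0
Yes, same subnet (62.9.242.0)


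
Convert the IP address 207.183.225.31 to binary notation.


207 = 11001111
183 = 10110111
225 = 11100001
31 = 00011111
Binary: 11001111.10110111.11100001.00011111


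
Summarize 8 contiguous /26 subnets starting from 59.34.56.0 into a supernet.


Original prefix: /26
Number of subnets: 8 = 2^3
New prefix = 26 - 3 = 23
Supernet: 59.34.56.0/23


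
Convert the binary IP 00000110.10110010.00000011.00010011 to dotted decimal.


00000110 = 6
10110010 = 178
00000011 = 3
00010011 = 19
IP: 6.178.3.19


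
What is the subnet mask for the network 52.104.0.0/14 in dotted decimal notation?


/14 means 14 network bits, 18 host bits
Binary: 11111111111111000000000000000000
Mask: 255.252.0.0


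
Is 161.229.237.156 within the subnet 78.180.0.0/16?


Subnet network: 78.180.0.0
Test IP AND mask: 161.229.0.0
No, 161.229.237.156 is not in 78.180.0.0/16


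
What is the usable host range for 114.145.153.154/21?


Network: 114.145.152.0
Broadcast: 114.145.159.255
First usable = network + 1
Last usable = broadcast - 1
Range: 114.145.152.1 to 114.145.159.254


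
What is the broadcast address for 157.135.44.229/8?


Network: 157.0.0.0/8
Host bits = 24
Set all host bits to 1:
Broadcast: 157.255.255.255


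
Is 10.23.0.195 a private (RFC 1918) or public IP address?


RFC 1918 private ranges:
  10.0.0.0/8 (10.0.0.0 - 10.255.255.255)
  172.16.0.0/12 (172.16.0.0 - 172.31.255.255)
  192.168.0.0/16 (192.168.0.0 - 192.168.255.255)
Private (in 10.0.0.0/8)


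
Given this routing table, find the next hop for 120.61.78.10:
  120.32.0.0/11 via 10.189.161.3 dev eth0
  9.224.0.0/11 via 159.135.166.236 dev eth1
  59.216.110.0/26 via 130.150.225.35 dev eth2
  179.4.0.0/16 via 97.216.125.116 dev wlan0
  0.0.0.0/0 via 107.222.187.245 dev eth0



Longest prefix match for 120.61.78.10:
  /11 120.32.0.0: MATCH
  /11 9.224.0.0: no
  /26 59.216.110.0: no
  /16 179.4.0.0: no
  /0 0.0.0.0: MATCH
Selected: next-hop 10.189.161.3 via eth0 (matched /11)


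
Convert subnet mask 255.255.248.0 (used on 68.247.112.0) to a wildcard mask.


Subnet mask: 255.255.248.0
Wildcard = 255.255.255.255 - subnet mask
255 - 255 = 0
255 - 255 = 0
255 - 248 = 7
255 - 0 = 255
Wildcard: 0.0.7.255


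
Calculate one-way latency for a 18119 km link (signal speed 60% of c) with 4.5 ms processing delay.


Speed = 0.6 * 3e5 km/s = 180000 km/s
Propagation delay = 18119 / 180000 = 0.1007 s = 100.6611 ms
Processing delay = 4.5 ms
Total one-way latency = 105.1611 ms


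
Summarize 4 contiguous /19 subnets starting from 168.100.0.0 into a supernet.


Original prefix: /19
Number of subnets: 4 = 2^2
New prefix = 19 - 2 = 17
Supernet: 168.100.0.0/17


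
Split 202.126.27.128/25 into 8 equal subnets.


New prefix = 25 + 3 = 28
Each subnet has 16 addresses
  202.126.27.128/28
  202.126.27.144/28
  202.126.27.160/28
  202.126.27.176/28
  202.126.27.192/28
  202.126.27.208/28
  202.126.27.224/28
  202.126.27.240/28
Subnets: 202.126.27.128/28, 202.126.27.144/28, 202.126.27.160/28, 202.126.27.176/28, 202.126.27.192/28, 202.126.27.208/28, 202.126.27.224/28, 202.126.27.240/28


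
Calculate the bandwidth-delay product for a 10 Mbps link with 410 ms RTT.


BDP = bandwidth * RTT
= 10 Mbps * 410 ms
= 10 * 1e6 * 410 / 1000 bits
= 4100000 bits
= 512500 bytes
= 500.4883 KB
BDP = 4100000 bits (512500 bytes)


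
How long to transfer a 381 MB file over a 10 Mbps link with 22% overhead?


Effective throughput = 10 * (1 - 22/100) = 7.8 Mbps
File size in Mb = 381 * 8 = 3048 Mb
Time = 3048 / 7.8
Time = 390.7692 seconds


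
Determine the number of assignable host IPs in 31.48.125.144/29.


Host bits = 32 - 29 = 3
Total addresses = 2^3 = 8
Usable = total - 2 (network and broadcast)
Usable hosts: 6


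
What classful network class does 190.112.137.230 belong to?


First octet: 190
Binary: 10111110
10xxxxxx -> Class B (128-191)
Class B, default mask 255.255.0.0 (/16)


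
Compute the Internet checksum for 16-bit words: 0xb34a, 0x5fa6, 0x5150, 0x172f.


Sum all words (with carry folding):
+ 0xb34a = 0xb34a
+ 0x5fa6 = 0x12f1
+ 0x5150 = 0x6441
+ 0x172f = 0x7b70
One's complement: ~0x7b70
Checksum = 0x848f


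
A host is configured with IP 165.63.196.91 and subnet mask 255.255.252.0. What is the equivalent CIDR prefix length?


Binary: 11111111.11111111.11111100.00000000
Count leading 1s
Prefix: /22


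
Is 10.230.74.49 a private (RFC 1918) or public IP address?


RFC 1918 private ranges:
  10.0.0.0/8 (10.0.0.0 - 10.255.255.255)
  172.16.0.0/12 (172.16.0.0 - 172.31.255.255)
  192.168.0.0/16 (192.168.0.0 - 192.168.255.255)
Private (in 10.0.0.0/8)


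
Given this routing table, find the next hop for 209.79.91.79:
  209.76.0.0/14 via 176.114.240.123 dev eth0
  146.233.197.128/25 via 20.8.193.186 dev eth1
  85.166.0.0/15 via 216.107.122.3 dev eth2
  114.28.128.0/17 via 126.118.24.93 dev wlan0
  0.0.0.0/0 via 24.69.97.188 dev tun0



Longest prefix match for 209.79.91.79:
  /14 209.76.0.0: MATCH
  /25 146.233.197.128: no
  /15 85.166.0.0: no
  /17 114.28.128.0: no
  /0 0.0.0.0: MATCH
Selected: next-hop 176.114.240.123 via eth0 (matched /14)


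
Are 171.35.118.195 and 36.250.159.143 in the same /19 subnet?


Mask: 255.255.224.0
171.35.118.195 AND mask = 171.35.96.0
36.250.159.143 AND mask = 36.250.128.0
No, different subnets (171.35.96.0 vs 36.250.128.0)


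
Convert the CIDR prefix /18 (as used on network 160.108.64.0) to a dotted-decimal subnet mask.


/18 means 18 network bits, 14 host bits
Binary: 11111111111111111100000000000000
Mask: 255.255.192.0


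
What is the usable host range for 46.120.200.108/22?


Network: 46.120.200.0
Broadcast: 46.120.203.255
First usable = network + 1
Last usable = broadcast - 1
Range: 46.120.200.1 to 46.120.203.254


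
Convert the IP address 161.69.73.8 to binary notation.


161 = 10100001
69 = 01000101
73 = 01001001
8 = 00001000
Binary: 10100001.01000101.01001001.00001000


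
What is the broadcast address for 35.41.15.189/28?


Network: 35.41.15.176/28
Host bits = 4
Set all host bits to 1:
Broadcast: 35.41.15.191


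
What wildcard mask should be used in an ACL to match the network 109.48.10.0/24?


Subnet mask: 255.255.255.0
Wildcard = 255.255.255.255 - subnet mask
255 - 255 = 0
255 - 255 = 0
255 - 255 = 0
255 - 0 = 255
Wildcard: 0.0.0.255


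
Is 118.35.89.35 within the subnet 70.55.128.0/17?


Subnet network: 70.55.128.0
Test IP AND mask: 118.35.0.0
No, 118.35.89.35 is not in 70.55.128.0/17


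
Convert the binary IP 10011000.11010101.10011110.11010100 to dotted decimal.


10011000 = 152
11010101 = 213
10011110 = 158
11010100 = 212
IP: 152.213.158.212


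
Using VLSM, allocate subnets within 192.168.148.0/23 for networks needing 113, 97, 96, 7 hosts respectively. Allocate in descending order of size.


113 hosts -> /25 (126 usable): 192.168.148.0/25
97 hosts -> /25 (126 usable): 192.168.148.128/25
96 hosts -> /25 (126 usable): 192.168.149.0/25
7 hosts -> /28 (14 usable): 192.168.149.128/28
Allocation: 192.168.148.0/25 (113 hosts, 126 usable); 192.168.148.128/25 (97 hosts, 126 usable); 192.168.149.0/25 (96 hosts, 126 usable); 192.168.149.128/28 (7 hosts, 14 usable)


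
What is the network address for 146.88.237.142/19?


IP:   10010010.01011000.11101101.10001110
Mask: 11111111.11111111.11100000.00000000
AND operation:
Net:  10010010.01011000.11100000.00000000
Network: 146.88.224.0/19


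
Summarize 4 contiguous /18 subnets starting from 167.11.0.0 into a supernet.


Original prefix: /18
Number of subnets: 4 = 2^2
New prefix = 18 - 2 = 16
Supernet: 167.11.0.0/16


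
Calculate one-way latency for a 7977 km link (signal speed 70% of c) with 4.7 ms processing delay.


Speed = 0.7 * 3e5 km/s = 210000 km/s
Propagation delay = 7977 / 210000 = 0.038 s = 37.9857 ms
Processing delay = 4.7 ms
Total one-way latency = 42.6857 ms


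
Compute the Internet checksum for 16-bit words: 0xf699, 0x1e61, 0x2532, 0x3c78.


Sum all words (with carry folding):
+ 0xf699 = 0xf699
+ 0x1e61 = 0x14fb
+ 0x2532 = 0x3a2d
+ 0x3c78 = 0x76a5
One's complement: ~0x76a5
Checksum = 0x895a


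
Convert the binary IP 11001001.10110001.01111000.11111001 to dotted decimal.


11001001 = 201
10110001 = 177
01111000 = 120
11111001 = 249
IP: 201.177.120.249


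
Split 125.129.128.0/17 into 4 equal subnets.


New prefix = 17 + 2 = 19
Each subnet has 8192 addresses
  125.129.128.0/19
  125.129.160.0/19
  125.129.192.0/19
  125.129.224.0/19
Subnets: 125.129.128.0/19, 125.129.160.0/19, 125.129.192.0/19, 125.129.224.0/19


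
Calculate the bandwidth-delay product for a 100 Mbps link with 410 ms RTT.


BDP = bandwidth * RTT
= 100 Mbps * 410 ms
= 100 * 1e6 * 410 / 1000 bits
= 41000000 bits
= 5125000 bytes
= 5004.8828 KB
BDP = 41000000 bits (5125000 bytes)


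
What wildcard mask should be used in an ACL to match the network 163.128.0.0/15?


Subnet mask: 255.254.0.0
Wildcard = 255.255.255.255 - subnet mask
255 - 255 = 0
255 - 254 = 1
255 - 0 = 255
255 - 0 = 255
Wildcard: 0.1.255.255


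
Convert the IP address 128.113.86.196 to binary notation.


128 = 10000000
113 = 01110001
86 = 01010110
196 = 11000100
Binary: 10000000.01110001.01010110.11000100


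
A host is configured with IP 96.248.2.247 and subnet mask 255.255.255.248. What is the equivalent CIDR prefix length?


Binary: 11111111.11111111.11111111.11111000
Count leading 1s
Prefix: /29


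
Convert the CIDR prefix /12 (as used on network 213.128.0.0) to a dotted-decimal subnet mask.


/12 means 12 network bits, 20 host bits
Binary: 11111111111100000000000000000000
Mask: 255.240.0.0


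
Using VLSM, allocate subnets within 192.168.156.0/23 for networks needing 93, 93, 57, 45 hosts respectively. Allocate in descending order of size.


93 hosts -> /25 (126 usable): 192.168.156.0/25
93 hosts -> /25 (126 usable): 192.168.156.128/25
57 hosts -> /26 (62 usable): 192.168.157.0/26
45 hosts -> /26 (62 usable): 192.168.157.64/26
Allocation: 192.168.156.0/25 (93 hosts, 126 usable); 192.168.156.128/25 (93 hosts, 126 usable); 192.168.157.0/26 (57 hosts, 62 usable); 192.168.157.64/26 (45 hosts, 62 usable)


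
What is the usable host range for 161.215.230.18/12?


Network: 161.208.0.0
Broadcast: 161.223.255.255
First usable = network + 1
Last usable = broadcast - 1
Range: 161.208.0.1 to 161.223.255.254


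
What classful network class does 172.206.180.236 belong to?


First octet: 172
Binary: 10101100
10xxxxxx -> Class B (128-191)
Class B, default mask 255.255.0.0 (/16)


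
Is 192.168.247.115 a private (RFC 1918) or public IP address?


RFC 1918 private ranges:
  10.0.0.0/8 (10.0.0.0 - 10.255.255.255)
  172.16.0.0/12 (172.16.0.0 - 172.31.255.255)
  192.168.0.0/16 (192.168.0.0 - 192.168.255.255)
Private (in 192.168.0.0/16)


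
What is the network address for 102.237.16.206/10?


IP:   01100110.11101101.00010000.11001110
Mask: 11111111.11000000.00000000.00000000
AND operation:
Net:  01100110.11000000.00000000.00000000
Network: 102.192.0.0/10


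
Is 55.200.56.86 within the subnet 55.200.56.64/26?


Subnet network: 55.200.56.64
Test IP AND mask: 55.200.56.64
Yes, 55.200.56.86 is in 55.200.56.64/26


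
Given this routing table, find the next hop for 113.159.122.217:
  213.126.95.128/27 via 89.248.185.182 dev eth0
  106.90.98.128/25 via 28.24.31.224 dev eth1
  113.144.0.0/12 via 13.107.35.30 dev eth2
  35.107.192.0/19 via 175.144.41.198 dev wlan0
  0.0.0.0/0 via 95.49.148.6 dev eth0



Longest prefix match for 113.159.122.217:
  /27 213.126.95.128: no
  /25 106.90.98.128: no
  /12 113.144.0.0: MATCH
  /19 35.107.192.0: no
  /0 0.0.0.0: MATCH
Selected: next-hop 13.107.35.30 via eth2 (matched /12)


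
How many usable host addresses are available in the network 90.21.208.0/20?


Host bits = 32 - 20 = 12
Total addresses = 2^12 = 4096
Usable = total - 2 (network and broadcast)
Usable hosts: 4094


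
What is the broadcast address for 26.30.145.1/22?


Network: 26.30.144.0/22
Host bits = 10
Set all host bits to 1:
Broadcast: 26.30.147.255


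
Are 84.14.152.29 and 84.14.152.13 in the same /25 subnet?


Mask: 255.255.255.128
84.14.152.29 AND mask = 84.14.152.0
84.14.152.13 AND mask = 84.14.152.0
Yes, same subnet (84.14.152.0)


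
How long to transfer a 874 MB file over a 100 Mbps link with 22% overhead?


Effective throughput = 100 * (1 - 22/100) = 78 Mbps
File size in Mb = 874 * 8 = 6992 Mb
Time = 6992 / 78
Time = 89.641 seconds


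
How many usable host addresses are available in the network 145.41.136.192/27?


Host bits = 32 - 27 = 5
Total addresses = 2^5 = 32
Usable = total - 2 (network and broadcast)
Usable hosts: 30


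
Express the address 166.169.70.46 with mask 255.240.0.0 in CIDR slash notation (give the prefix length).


Binary: 11111111.11110000.00000000.00000000
Count leading 1s
Prefix: /12


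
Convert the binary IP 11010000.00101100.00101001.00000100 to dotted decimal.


11010000 = 208
00101100 = 44
00101001 = 41
00000100 = 4
IP: 208.44.41.4


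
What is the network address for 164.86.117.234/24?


IP:   10100100.01010110.01110101.11101010
Mask: 11111111.11111111.11111111.00000000
AND operation:
Net:  10100100.01010110.01110101.00000000
Network: 164.86.117.0/24


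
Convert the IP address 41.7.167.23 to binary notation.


41 = 00101001
7 = 00000111
167 = 10100111
23 = 00010111
Binary: 00101001.00000111.10100111.00010111


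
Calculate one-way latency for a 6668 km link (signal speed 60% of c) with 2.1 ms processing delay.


Speed = 0.6 * 3e5 km/s = 180000 km/s
Propagation delay = 6668 / 180000 = 0.037 s = 37.0444 ms
Processing delay = 2.1 ms
Total one-way latency = 39.1444 ms


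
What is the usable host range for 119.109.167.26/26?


Network: 119.109.167.0
Broadcast: 119.109.167.63
First usable = network + 1
Last usable = broadcast - 1
Range: 119.109.167.1 to 119.109.167.62


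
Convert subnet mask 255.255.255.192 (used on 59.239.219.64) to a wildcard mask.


Subnet mask: 255.255.255.192
Wildcard = 255.255.255.255 - subnet mask
255 - 255 = 0
255 - 255 = 0
255 - 255 = 0
255 - 192 = 63
Wildcard: 0.0.0.63


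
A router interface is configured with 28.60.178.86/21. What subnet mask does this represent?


/21 means 21 network bits, 11 host bits
Binary: 11111111111111111111100000000000
Mask: 255.255.248.0


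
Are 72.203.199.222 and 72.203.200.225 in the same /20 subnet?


Mask: 255.255.240.0
72.203.199.222 AND mask = 72.203.192.0
72.203.200.225 AND mask = 72.203.192.0
Yes, same subnet (72.203.192.0)


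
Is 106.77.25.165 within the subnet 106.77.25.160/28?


Subnet network: 106.77.25.160
Test IP AND mask: 106.77.25.160
Yes, 106.77.25.165 is in 106.77.25.160/28


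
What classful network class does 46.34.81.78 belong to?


First octet: 46
Binary: 00101110
0xxxxxxx -> Class A (1-126)
Class A, default mask 255.0.0.0 (/8)


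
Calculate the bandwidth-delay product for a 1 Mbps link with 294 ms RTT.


BDP = bandwidth * RTT
= 1 Mbps * 294 ms
= 1 * 1e6 * 294 / 1000 bits
= 294000 bits
= 36750 bytes
= 35.8887 KB
BDP = 294000 bits (36750 bytes)


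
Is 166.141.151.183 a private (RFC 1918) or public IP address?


RFC 1918 private ranges:
  10.0.0.0/8 (10.0.0.0 - 10.255.255.255)
  172.16.0.0/12 (172.16.0.0 - 172.31.255.255)
  192.168.0.0/16 (192.168.0.0 - 192.168.255.255)
Public (not in any RFC 1918 range)


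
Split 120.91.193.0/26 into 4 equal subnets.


New prefix = 26 + 2 = 28
Each subnet has 16 addresses
  120.91.193.0/28
  120.91.193.16/28
  120.91.193.32/28
  120.91.193.48/28
Subnets: 120.91.193.0/28, 120.91.193.16/28, 120.91.193.32/28, 120.91.193.48/28


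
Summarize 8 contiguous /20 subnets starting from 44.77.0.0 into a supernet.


Original prefix: /20
Number of subnets: 8 = 2^3
New prefix = 20 - 3 = 17
Supernet: 44.77.0.0/17


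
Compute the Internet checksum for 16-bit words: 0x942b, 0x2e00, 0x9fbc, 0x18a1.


Sum all words (with carry folding):
+ 0x942b = 0x942b
+ 0x2e00 = 0xc22b
+ 0x9fbc = 0x61e8
+ 0x18a1 = 0x7a89
One's complement: ~0x7a89
Checksum = 0x8576


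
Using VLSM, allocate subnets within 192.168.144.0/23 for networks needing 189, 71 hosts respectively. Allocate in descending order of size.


189 hosts -> /24 (254 usable): 192.168.144.0/24
71 hosts -> /25 (126 usable): 192.168.145.0/25
Allocation: 192.168.144.0/24 (189 hosts, 254 usable); 192.168.145.0/25 (71 hosts, 126 usable)


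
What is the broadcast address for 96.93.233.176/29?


Network: 96.93.233.176/29
Host bits = 3
Set all host bits to 1:
Broadcast: 96.93.233.183


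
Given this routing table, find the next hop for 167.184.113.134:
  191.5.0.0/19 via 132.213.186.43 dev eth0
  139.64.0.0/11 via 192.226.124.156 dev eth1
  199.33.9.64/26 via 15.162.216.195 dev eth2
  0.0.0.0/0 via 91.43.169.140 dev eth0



Longest prefix match for 167.184.113.134:
  /19 191.5.0.0: no
  /11 139.64.0.0: no
  /26 199.33.9.64: no
  /0 0.0.0.0: MATCH
Selected: next-hop 91.43.169.140 via eth0 (matched /0)


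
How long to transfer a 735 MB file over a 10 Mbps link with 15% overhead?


Effective throughput = 10 * (1 - 15/100) = 8.5 Mbps
File size in Mb = 735 * 8 = 5880 Mb
Time = 5880 / 8.5
Time = 691.7647 seconds


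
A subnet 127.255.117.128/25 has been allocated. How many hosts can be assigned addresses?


Host bits = 32 - 25 = 7
Total addresses = 2^7 = 128
Usable = total - 2 (network and broadcast)
Usable hosts: 126


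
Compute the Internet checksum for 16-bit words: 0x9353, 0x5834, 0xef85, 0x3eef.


Sum all words (with carry folding):
+ 0x9353 = 0x9353
+ 0x5834 = 0xeb87
+ 0xef85 = 0xdb0d
+ 0x3eef = 0x19fd
One's complement: ~0x19fd
Checksum = 0xe602


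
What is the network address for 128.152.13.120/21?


IP:   10000000.10011000.00001101.01111000
Mask: 11111111.11111111.11111000.00000000
AND operation:
Net:  10000000.10011000.00001000.00000000
Network: 128.152.8.0/21


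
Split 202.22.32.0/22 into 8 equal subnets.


New prefix = 22 + 3 = 25
Each subnet has 128 addresses
  202.22.32.0/25
  202.22.32.128/25
  202.22.33.0/25
  202.22.33.128/25
  202.22.34.0/25
  202.22.34.128/25
  202.22.35.0/25
  202.22.35.128/25
Subnets: 202.22.32.0/25, 202.22.32.128/25, 202.22.33.0/25, 202.22.33.128/25, 202.22.34.0/25, 202.22.34.128/25, 202.22.35.0/25, 202.22.35.128/25


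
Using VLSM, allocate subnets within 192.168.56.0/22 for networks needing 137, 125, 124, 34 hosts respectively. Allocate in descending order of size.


137 hosts -> /24 (254 usable): 192.168.56.0/24
125 hosts -> /25 (126 usable): 192.168.57.0/25
124 hosts -> /25 (126 usable): 192.168.57.128/25
34 hosts -> /26 (62 usable): 192.168.58.0/26
Allocation: 192.168.56.0/24 (137 hosts, 254 usable); 192.168.57.0/25 (125 hosts, 126 usable); 192.168.57.128/25 (124 hosts, 126 usable); 192.168.58.0/26 (34 hosts, 62 usable)


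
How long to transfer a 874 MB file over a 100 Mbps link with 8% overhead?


Effective throughput = 100 * (1 - 8/100) = 92 Mbps
File size in Mb = 874 * 8 = 6992 Mb
Time = 6992 / 92
Time = 76 seconds


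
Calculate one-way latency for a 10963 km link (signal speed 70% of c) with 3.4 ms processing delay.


Speed = 0.7 * 3e5 km/s = 210000 km/s
Propagation delay = 10963 / 210000 = 0.0522 s = 52.2048 ms
Processing delay = 3.4 ms
Total one-way latency = 55.6048 ms


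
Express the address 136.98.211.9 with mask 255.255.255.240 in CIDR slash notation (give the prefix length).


Binary: 11111111.11111111.11111111.11110000
Count leading 1s
Prefix: /28


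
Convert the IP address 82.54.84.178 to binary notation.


82 = 01010010
54 = 00110110
84 = 01010100
178 = 10110010
Binary: 01010010.00110110.01010100.10110010


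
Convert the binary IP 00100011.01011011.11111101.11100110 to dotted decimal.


00100011 = 35
01011011 = 91
11111101 = 253
11100110 = 230
IP: 35.91.253.230


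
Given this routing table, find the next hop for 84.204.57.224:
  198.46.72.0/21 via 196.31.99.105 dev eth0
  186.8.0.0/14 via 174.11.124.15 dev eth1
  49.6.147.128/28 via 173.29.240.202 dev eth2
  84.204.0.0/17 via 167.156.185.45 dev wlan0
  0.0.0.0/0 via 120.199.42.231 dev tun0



Longest prefix match for 84.204.57.224:
  /21 198.46.72.0: no
  /14 186.8.0.0: no
  /28 49.6.147.128: no
  /17 84.204.0.0: MATCH
  /0 0.0.0.0: MATCH
Selected: next-hop 167.156.185.45 via wlan0 (matched /17)


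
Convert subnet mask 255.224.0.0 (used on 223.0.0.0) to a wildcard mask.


Subnet mask: 255.224.0.0
Wildcard = 255.255.255.255 - subnet mask
255 - 255 = 0
255 - 224 = 31
255 - 0 = 255
255 - 0 = 255
Wildcard: 0.31.255.255


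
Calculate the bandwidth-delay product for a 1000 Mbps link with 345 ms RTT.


BDP = bandwidth * RTT
= 1000 Mbps * 345 ms
= 1000 * 1e6 * 345 / 1000 bits
= 345000000 bits
= 43125000 bytes
= 42114.2578 KB
BDP = 345000000 bits (43125000 bytes)


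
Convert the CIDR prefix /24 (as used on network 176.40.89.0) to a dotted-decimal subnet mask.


/24 means 24 network bits, 8 host bits
Binary: 11111111111111111111111100000000
Mask: 255.255.255.0


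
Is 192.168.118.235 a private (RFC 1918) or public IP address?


RFC 1918 private ranges:
  10.0.0.0/8 (10.0.0.0 - 10.255.255.255)
  172.16.0.0/12 (172.16.0.0 - 172.31.255.255)
  192.168.0.0/16 (192.168.0.0 - 192.168.255.255)
Private (in 192.168.0.0/16)


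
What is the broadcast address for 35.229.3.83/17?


Network: 35.229.0.0/17
Host bits = 15
Set all host bits to 1:
Broadcast: 35.229.127.255


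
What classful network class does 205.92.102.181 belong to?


First octet: 205
Binary: 11001101
110xxxxx -> Class C (192-223)
Class C, default mask 255.255.255.0 (/24)


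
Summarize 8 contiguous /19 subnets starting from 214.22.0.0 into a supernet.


Original prefix: /19
Number of subnets: 8 = 2^3
New prefix = 19 - 3 = 16
Supernet: 214.22.0.0/16


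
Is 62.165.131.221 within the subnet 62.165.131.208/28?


Subnet network: 62.165.131.208
Test IP AND mask: 62.165.131.208
Yes, 62.165.131.221 is in 62.165.131.208/28


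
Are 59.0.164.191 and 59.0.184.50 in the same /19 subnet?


Mask: 255.255.224.0
59.0.164.191 AND mask = 59.0.160.0
59.0.184.50 AND mask = 59.0.160.0
Yes, same subnet (59.0.160.0)


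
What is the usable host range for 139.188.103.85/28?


Network: 139.188.103.80
Broadcast: 139.188.103.95
First usable = network + 1
Last usable = broadcast - 1
Range: 139.188.103.81 to 139.188.103.94


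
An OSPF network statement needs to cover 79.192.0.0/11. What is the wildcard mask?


Subnet mask: 255.224.0.0
Wildcard = 255.255.255.255 - subnet mask
255 - 255 = 0
255 - 224 = 31
255 - 0 = 255
255 - 0 = 255
Wildcard: 0.31.255.255


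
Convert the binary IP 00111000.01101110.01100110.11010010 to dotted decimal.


00111000 = 56
01101110 = 110
01100110 = 102
11010010 = 210
IP: 56.110.102.210


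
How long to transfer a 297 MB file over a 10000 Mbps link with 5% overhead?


Effective throughput = 10000 * (1 - 5/100) = 9500 Mbps
File size in Mb = 297 * 8 = 2376 Mb
Time = 2376 / 9500
Time = 0.2501 seconds


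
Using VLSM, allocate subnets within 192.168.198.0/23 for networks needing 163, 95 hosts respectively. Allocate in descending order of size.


163 hosts -> /24 (254 usable): 192.168.198.0/24
95 hosts -> /25 (126 usable): 192.168.199.0/25
Allocation: 192.168.198.0/24 (163 hosts, 254 usable); 192.168.199.0/25 (95 hosts, 126 usable)


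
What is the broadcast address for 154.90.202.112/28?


Network: 154.90.202.112/28
Host bits = 4
Set all host bits to 1:
Broadcast: 154.90.202.127


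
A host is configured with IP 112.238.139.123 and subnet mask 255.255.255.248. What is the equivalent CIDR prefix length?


Binary: 11111111.11111111.11111111.11111000
Count leading 1s
Prefix: /29


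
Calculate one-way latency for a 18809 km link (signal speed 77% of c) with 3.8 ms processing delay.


Speed = 0.77 * 3e5 km/s = 231000 km/s
Propagation delay = 18809 / 231000 = 0.0814 s = 81.4242 ms
Processing delay = 3.8 ms
Total one-way latency = 85.2242 ms


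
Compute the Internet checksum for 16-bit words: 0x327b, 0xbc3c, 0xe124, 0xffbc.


Sum all words (with carry folding):
+ 0x327b = 0x327b
+ 0xbc3c = 0xeeb7
+ 0xe124 = 0xcfdc
+ 0xffbc = 0xcf99
One's complement: ~0xcf99
Checksum = 0x3066


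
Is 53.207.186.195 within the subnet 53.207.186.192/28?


Subnet network: 53.207.186.192
Test IP AND mask: 53.207.186.192
Yes, 53.207.186.195 is in 53.207.186.192/28


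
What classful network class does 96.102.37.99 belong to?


First octet: 96
Binary: 01100000
0xxxxxxx -> Class A (1-126)
Class A, default mask 255.0.0.0 (/8)


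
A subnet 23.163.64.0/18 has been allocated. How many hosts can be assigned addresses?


Host bits = 32 - 18 = 14
Total addresses = 2^14 = 16384
Usable = total - 2 (network and broadcast)
Usable hosts: 16382


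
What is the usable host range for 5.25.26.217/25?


Network: 5.25.26.128
Broadcast: 5.25.26.255
First usable = network + 1
Last usable = broadcast - 1
Range: 5.25.26.129 to 5.25.26.254


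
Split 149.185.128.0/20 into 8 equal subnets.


New prefix = 20 + 3 = 23
Each subnet has 512 addresses
  149.185.128.0/23
  149.185.130.0/23
  149.185.132.0/23
  149.185.134.0/23
  149.185.136.0/23
  149.185.138.0/23
  149.185.140.0/23
  149.185.142.0/23
Subnets: 149.185.128.0/23, 149.185.130.0/23, 149.185.132.0/23, 149.185.134.0/23, 149.185.136.0/23, 149.185.138.0/23, 149.185.140.0/23, 149.185.142.0/23


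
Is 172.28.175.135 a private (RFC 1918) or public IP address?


RFC 1918 private ranges:
  10.0.0.0/8 (10.0.0.0 - 10.255.255.255)
  172.16.0.0/12 (172.16.0.0 - 172.31.255.255)
  192.168.0.0/16 (192.168.0.0 - 192.168.255.255)
Private (in 172.16.0.0/12)


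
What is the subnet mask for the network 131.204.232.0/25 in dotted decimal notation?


/25 means 25 network bits, 7 host bits
Binary: 11111111111111111111111110000000
Mask: 255.255.255.128


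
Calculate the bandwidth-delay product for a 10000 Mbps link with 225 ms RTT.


BDP = bandwidth * RTT
= 10000 Mbps * 225 ms
= 10000 * 1e6 * 225 / 1000 bits
= 2250000000 bits
= 281250000 bytes
= 274658.2031 KB
BDP = 2250000000 bits (281250000 bytes)


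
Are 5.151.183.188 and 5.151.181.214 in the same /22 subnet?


Mask: 255.255.252.0
5.151.183.188 AND mask = 5.151.180.0
5.151.181.214 AND mask = 5.151.180.0
Yes, same subnet (5.151.180.0)


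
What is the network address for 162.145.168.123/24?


IP:   10100010.10010001.10101000.01111011
Mask: 11111111.11111111.11111111.00000000
AND operation:
Net:  10100010.10010001.10101000.00000000
Network: 162.145.168.0/24


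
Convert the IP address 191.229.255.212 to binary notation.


191 = 10111111
229 = 11100101
255 = 11111111
212 = 11010100
Binary: 10111111.11100101.11111111.11010100


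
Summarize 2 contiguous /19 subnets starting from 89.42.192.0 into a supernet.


Original prefix: /19
Number of subnets: 2 = 2^1
New prefix = 19 - 1 = 18
Supernet: 89.42.192.0/18


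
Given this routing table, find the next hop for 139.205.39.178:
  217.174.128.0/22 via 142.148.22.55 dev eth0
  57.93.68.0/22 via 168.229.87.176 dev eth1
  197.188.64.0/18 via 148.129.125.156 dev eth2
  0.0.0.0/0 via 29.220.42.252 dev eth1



Longest prefix match for 139.205.39.178:
  /22 217.174.128.0: no
  /22 57.93.68.0: no
  /18 197.188.64.0: no
  /0 0.0.0.0: MATCH
Selected: next-hop 29.220.42.252 via eth1 (matched /0)


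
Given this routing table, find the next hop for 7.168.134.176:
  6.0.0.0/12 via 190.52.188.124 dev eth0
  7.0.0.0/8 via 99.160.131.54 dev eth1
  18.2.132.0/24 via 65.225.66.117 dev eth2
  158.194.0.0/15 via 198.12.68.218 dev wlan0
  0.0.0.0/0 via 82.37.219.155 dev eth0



Longest prefix match for 7.168.134.176:
  /12 6.0.0.0: no
  /8 7.0.0.0: MATCH
  /24 18.2.132.0: no
  /15 158.194.0.0: no
  /0 0.0.0.0: MATCH
Selected: next-hop 99.160.131.54 via eth1 (matched /8)
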